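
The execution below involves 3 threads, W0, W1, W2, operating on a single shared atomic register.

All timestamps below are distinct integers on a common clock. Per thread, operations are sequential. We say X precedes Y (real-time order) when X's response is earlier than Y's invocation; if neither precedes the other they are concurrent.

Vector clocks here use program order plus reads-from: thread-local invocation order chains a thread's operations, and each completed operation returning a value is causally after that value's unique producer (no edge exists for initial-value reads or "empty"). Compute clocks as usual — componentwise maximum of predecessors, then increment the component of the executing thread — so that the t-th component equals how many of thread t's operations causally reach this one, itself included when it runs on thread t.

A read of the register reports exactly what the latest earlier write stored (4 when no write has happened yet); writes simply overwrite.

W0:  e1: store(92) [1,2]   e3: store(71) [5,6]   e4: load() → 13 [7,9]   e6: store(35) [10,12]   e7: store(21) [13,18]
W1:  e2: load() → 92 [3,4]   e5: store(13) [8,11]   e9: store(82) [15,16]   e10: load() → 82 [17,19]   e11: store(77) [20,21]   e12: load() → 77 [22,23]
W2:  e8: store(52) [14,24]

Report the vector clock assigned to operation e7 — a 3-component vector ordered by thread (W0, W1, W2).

(5, 2, 0)

invoked at 14, e8 has no predecessors; its own W2 bump gives (0, 0, 1)
invoked at 1, e1 has no predecessors; its own W0 bump gives (1, 0, 0)
invoked at 3, e2 merges VC(e1)=(1, 0, 0) and bumps W1's slot → (1, 1, 0)
invoked at 5, e3 merges VC(e1)=(1, 0, 0) and bumps W0's slot → (2, 0, 0)
invoked at 8, e5 merges VC(e2)=(1, 1, 0) and bumps W1's slot → (1, 2, 0)
invoked at 15, e9 merges VC(e5)=(1, 2, 0) and bumps W1's slot → (1, 3, 0)
invoked at 17, e10 merges VC(e9)=(1, 3, 0) and bumps W1's slot → (1, 4, 0)
invoked at 7, e4 merges VC(e3)=(2, 0, 0), VC(e5)=(1, 2, 0) and bumps W0's slot → (3, 2, 0)
invoked at 20, e11 merges VC(e10)=(1, 4, 0) and bumps W1's slot → (1, 5, 0)
invoked at 10, e6 merges VC(e4)=(3, 2, 0) and bumps W0's slot → (4, 2, 0)
invoked at 22, e12 merges VC(e11)=(1, 5, 0) and bumps W1's slot → (1, 6, 0)
invoked at 13, e7 merges VC(e6)=(4, 2, 0) and bumps W0's slot → (5, 2, 0)
target: VC(e7) = (5, 2, 0)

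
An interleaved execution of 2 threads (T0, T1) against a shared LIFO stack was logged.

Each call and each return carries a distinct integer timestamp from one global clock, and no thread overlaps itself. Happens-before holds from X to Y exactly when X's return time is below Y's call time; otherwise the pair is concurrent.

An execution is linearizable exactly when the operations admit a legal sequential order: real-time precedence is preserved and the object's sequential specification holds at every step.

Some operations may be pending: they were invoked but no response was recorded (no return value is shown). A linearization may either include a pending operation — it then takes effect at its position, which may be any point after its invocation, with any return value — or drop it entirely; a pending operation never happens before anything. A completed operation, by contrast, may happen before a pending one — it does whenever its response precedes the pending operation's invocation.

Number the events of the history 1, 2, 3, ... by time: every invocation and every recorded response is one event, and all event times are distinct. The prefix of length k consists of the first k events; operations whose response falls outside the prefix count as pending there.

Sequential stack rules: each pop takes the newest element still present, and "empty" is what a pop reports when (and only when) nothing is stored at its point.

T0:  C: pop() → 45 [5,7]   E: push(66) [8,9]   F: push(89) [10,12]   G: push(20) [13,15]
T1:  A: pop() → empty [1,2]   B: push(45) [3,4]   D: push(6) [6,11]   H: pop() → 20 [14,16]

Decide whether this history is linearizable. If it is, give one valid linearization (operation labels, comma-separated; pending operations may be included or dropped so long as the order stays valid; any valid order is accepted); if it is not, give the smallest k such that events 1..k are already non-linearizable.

after step 1 (A pop() → empty): stack <>
after step 2 (B push(45)): stack <45>
after step 3 (C pop() → 45): stack <>
after step 4 (D push(6)): stack <6>
after step 5 (E push(66)): stack <6,66>
after step 6 (F push(89)): stack <6,66,89>
after step 7 (G push(20)): stack <6,66,89,20>
after step 8 (H pop() → 20): stack <6,66,89>

linearizable — witness: A, B, C, D, E, F, G, H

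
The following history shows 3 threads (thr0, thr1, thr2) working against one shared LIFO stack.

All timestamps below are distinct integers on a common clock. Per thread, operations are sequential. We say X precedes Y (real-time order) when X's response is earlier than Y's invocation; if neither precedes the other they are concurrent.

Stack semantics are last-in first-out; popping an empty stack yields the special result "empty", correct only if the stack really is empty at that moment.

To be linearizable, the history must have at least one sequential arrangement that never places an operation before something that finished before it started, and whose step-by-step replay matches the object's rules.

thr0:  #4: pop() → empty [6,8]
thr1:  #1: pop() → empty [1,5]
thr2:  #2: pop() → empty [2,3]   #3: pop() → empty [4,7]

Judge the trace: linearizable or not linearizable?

linearizable

a witness: #1, #2, #3, #4
step 1: #1 pop() → empty — stack <>
step 2: #2 pop() → empty — stack <>
step 3: #3 pop() → empty — stack <>
step 4: #4 pop() → empty — stack <>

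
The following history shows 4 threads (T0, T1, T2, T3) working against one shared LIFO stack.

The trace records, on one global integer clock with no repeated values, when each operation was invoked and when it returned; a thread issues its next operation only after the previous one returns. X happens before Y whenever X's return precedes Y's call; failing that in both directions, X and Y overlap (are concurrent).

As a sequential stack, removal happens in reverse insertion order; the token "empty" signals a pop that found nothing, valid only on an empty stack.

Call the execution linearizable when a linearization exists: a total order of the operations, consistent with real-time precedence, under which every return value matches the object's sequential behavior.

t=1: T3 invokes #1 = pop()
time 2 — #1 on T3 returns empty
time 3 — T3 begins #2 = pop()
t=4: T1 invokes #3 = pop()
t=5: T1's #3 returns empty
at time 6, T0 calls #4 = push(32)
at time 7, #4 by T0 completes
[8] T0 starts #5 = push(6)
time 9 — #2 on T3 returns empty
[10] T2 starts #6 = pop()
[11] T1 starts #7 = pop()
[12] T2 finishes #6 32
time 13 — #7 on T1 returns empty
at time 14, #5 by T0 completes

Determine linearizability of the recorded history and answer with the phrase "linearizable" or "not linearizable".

a witness: #1, #2, #3, #4, #6, #7, #5
1. #1 pop() → empty, leaving stack <>
2. #2 pop() → empty, leaving stack <>
3. #3 pop() → empty, leaving stack <>
4. #4 push(32), leaving stack <32>
5. #6 pop() → 32, leaving stack <>
6. #7 pop() → empty, leaving stack <>
7. #5 push(6), leaving stack <6>

linearizable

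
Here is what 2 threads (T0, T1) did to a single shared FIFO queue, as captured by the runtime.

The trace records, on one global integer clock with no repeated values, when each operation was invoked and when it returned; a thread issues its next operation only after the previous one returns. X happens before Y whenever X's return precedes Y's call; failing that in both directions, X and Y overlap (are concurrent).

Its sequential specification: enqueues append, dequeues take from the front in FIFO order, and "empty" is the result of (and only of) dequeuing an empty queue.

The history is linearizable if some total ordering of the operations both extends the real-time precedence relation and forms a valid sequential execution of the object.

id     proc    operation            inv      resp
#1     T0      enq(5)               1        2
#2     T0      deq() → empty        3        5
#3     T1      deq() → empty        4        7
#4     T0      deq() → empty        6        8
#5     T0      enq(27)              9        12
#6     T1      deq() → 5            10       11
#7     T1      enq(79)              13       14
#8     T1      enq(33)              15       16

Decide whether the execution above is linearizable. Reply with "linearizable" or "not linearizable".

cut after 6 events: linearizable; cut after 7 events (#3 responds, time 7): not linearizable
3 completed operations, 2 real-time-consistent orders — every FIFO queue replay fails
every completion of the 1 pending operation (#4) was checked; none linearizes
sample order #1, #2, #3 (pending dropped) stalls at step 2 — #2 deq() → empty has no legal effect
sample order #1, #3, #2 (pending dropped) stalls at step 2 — #3 deq() → empty has no legal effect

not linearizable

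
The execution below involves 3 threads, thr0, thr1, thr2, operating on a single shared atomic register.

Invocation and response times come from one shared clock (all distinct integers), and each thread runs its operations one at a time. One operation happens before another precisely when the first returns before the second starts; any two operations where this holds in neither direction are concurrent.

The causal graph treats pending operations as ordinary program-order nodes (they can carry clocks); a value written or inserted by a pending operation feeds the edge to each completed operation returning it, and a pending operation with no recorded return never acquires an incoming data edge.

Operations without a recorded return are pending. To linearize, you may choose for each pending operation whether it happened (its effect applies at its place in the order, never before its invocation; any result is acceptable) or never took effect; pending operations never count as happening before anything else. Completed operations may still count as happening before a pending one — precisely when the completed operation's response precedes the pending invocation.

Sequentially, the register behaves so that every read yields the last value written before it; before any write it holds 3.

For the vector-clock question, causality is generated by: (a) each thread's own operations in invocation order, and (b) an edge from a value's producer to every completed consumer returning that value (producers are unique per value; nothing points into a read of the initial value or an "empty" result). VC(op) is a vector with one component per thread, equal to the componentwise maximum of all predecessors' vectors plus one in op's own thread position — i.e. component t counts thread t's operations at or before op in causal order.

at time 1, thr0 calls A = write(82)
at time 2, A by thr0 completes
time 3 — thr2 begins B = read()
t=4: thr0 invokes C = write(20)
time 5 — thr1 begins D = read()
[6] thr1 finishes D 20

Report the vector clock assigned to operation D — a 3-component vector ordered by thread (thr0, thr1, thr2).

no predecessors for B (invoked 3): thr2 increments from zero → (0, 0, 1)
no predecessors for A (invoked 1): thr0 increments from zero → (1, 0, 0)
C, invoked 4, takes VC(A)=(1, 0, 0) under max, adds 1 for thr0 → (2, 0, 0)
D, invoked 5, takes VC(C)=(2, 0, 0) under max, adds 1 for thr1 → (2, 1, 0)
target: VC(D) = (2, 1, 0)

(2, 1, 0)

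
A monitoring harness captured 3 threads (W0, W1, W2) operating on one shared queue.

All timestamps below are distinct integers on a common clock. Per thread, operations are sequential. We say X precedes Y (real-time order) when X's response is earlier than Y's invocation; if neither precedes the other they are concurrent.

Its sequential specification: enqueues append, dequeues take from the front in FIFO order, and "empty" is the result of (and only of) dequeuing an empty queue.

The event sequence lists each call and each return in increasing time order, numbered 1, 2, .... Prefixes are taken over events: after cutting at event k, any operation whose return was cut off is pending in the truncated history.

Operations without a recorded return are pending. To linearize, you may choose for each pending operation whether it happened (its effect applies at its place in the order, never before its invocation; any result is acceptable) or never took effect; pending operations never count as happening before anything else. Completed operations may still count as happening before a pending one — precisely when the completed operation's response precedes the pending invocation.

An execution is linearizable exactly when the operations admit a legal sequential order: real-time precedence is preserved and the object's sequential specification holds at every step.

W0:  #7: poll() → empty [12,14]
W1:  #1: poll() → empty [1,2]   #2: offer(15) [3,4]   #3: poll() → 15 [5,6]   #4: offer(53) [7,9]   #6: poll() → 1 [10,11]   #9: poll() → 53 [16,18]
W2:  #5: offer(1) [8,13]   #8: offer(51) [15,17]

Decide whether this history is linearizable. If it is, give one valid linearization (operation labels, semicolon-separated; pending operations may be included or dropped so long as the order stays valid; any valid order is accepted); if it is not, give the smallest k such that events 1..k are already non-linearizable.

cut after 13 events: linearizable; cut after 14 events (#7 responds, time 14): not linearizable
the 7 completed operations admit 4 real-time orders; each fails the queue replay
one such order, #1, #2, #3, #4, #5, #6, #7, breaks at step 6 where #6 poll() → 1 is illegal
one such order, #1, #2, #3, #4, #6, #5, #7, breaks at step 5 where #6 poll() → 1 is illegal

not linearizable — minimal violating prefix: 14 events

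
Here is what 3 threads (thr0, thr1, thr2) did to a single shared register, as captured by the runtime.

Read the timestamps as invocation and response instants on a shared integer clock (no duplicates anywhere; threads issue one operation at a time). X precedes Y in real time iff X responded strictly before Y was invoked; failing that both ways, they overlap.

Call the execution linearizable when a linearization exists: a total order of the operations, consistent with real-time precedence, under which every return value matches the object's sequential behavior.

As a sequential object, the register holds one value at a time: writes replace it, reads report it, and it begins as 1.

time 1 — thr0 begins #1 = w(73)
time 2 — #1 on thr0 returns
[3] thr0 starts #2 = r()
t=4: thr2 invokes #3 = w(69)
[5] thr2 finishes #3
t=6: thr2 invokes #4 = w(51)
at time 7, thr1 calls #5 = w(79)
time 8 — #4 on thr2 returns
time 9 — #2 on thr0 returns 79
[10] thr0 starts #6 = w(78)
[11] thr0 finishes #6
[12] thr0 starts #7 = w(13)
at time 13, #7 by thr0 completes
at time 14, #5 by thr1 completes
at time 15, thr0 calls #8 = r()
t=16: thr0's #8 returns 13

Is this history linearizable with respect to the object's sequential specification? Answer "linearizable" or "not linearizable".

linearizable

witness order: #1, #3, #4, #5, #2, #6, #7, #8
step 1: #1 w(73) — value 73
step 2: #3 w(69) — value 69
step 3: #4 w(51) — value 51
step 4: #5 w(79) — value 79
step 5: #2 r() → 79 — value 79
step 6: #6 w(78) — value 78
step 7: #7 w(13) — value 13
step 8: #8 r() → 13 — value 13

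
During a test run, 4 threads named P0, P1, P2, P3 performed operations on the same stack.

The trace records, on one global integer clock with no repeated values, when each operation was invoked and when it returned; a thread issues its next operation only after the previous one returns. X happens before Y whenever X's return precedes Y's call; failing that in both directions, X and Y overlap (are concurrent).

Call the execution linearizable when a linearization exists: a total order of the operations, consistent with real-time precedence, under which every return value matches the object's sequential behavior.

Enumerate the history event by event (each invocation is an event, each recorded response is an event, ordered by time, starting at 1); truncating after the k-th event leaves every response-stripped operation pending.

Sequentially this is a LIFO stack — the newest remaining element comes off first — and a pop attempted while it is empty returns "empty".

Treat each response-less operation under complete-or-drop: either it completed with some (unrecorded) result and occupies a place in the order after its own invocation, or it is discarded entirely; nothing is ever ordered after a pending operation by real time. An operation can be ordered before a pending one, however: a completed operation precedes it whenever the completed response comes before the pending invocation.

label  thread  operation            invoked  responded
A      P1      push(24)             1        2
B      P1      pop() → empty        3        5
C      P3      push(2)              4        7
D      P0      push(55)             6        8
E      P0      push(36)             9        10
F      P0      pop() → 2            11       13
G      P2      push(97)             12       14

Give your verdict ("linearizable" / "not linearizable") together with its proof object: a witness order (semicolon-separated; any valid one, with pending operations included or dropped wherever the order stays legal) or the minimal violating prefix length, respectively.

not linearizable — minimal violating prefix: 5 events

already the first 5 events (up to B's response at time 5) admit no linearization; the first 4 still do
one real-time candidate order over the 2 completed operations — the stack replay rejects it
including or dropping the 1 pending operation (C) in any combination fails
for example A, B (pending dropped) fails at step 2: B pop() → empty is not legal there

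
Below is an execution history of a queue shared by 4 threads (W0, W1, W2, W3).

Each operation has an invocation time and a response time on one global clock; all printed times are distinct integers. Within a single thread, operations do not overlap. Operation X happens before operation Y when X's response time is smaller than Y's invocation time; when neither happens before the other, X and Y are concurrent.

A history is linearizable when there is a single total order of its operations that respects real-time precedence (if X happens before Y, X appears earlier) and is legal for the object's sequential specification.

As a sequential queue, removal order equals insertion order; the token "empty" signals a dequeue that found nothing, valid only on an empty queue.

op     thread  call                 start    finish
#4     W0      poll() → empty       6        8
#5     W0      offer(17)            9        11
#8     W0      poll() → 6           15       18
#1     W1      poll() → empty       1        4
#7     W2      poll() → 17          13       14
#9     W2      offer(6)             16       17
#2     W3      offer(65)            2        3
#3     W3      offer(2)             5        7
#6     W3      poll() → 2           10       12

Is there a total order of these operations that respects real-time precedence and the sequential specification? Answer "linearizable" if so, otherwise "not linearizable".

not linearizable

events 1..7 are fine; event 8 — the response of #4 at time 8 — makes the prefix non-linearizable
checked exhaustively: 4 real-time-consistent orders of 4 completed operations, zero legal queue replays
one such order, #1, #2, #3, #4, breaks at step 4 where #4 poll() → empty is illegal
one such order, #1, #2, #4, #3, breaks at step 3 where #4 poll() → empty is illegal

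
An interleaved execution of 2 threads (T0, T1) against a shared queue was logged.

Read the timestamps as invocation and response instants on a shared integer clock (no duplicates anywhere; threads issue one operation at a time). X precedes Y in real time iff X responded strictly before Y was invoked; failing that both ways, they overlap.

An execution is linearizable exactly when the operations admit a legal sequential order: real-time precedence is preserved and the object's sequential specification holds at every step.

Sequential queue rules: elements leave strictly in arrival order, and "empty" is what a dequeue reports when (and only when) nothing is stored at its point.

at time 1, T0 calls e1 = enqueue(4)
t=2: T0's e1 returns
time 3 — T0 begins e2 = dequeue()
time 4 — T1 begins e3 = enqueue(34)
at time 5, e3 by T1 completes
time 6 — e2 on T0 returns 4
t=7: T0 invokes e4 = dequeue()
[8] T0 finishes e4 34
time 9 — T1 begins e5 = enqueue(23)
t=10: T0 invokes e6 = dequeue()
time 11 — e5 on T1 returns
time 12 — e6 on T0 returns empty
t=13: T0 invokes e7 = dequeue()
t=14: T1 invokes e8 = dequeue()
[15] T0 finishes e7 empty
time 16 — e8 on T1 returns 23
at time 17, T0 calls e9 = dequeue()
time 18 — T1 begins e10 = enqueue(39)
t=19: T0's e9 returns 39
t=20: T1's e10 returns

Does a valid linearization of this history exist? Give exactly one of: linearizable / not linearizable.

linearizable

one valid linearization: e1, e2, e3, e4, e6, e5, e8, e7, e10, e9
step 1: e1 enqueue(4) — queue <4>
step 2: e2 dequeue() → 4 — queue <>
step 3: e3 enqueue(34) — queue <34>
step 4: e4 dequeue() → 34 — queue <>
step 5: e6 dequeue() → empty — queue <>
step 6: e5 enqueue(23) — queue <23>
step 7: e8 dequeue() → 23 — queue <>
step 8: e7 dequeue() → empty — queue <>
step 9: e10 enqueue(39) — queue <39>
step 10: e9 dequeue() → 39 — queue <>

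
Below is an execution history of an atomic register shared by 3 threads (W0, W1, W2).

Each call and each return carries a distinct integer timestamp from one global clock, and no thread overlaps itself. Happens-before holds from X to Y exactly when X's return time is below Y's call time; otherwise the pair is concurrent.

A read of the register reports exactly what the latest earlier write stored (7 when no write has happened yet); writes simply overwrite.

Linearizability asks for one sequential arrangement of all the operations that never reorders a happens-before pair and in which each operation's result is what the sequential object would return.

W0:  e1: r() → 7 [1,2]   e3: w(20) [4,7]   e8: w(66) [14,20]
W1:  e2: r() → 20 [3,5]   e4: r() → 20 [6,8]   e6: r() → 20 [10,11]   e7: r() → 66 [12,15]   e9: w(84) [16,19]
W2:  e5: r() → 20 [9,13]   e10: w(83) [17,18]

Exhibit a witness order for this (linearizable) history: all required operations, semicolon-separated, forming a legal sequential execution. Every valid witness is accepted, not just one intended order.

e1; e3; e2; e4; e5; e6; e8; e7; e9; e10

1. e1 r() → 7, leaving value 7
2. e3 w(20), leaving value 20
3. e2 r() → 20, leaving value 20
4. e4 r() → 20, leaving value 20
5. e5 r() → 20, leaving value 20
6. e6 r() → 20, leaving value 20
7. e8 w(66), leaving value 66
8. e7 r() → 66, leaving value 66
9. e9 w(84), leaving value 84
10. e10 w(83), leaving value 83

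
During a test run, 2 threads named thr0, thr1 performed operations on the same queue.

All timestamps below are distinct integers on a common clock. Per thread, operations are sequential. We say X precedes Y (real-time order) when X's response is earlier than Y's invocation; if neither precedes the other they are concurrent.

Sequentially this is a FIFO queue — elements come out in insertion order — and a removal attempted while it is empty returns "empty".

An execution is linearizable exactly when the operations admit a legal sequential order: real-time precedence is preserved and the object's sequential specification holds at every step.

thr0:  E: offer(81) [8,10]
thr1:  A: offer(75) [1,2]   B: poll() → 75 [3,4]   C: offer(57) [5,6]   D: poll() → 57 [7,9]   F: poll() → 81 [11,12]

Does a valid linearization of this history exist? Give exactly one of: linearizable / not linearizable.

linearizable

witness order: A, B, C, D, E, F
step 1: A offer(75) — queue <75>
step 2: B poll() → 75 — queue <>
step 3: C offer(57) — queue <57>
step 4: D poll() → 57 — queue <>
step 5: E offer(81) — queue <81>
step 6: F poll() → 81 — queue <>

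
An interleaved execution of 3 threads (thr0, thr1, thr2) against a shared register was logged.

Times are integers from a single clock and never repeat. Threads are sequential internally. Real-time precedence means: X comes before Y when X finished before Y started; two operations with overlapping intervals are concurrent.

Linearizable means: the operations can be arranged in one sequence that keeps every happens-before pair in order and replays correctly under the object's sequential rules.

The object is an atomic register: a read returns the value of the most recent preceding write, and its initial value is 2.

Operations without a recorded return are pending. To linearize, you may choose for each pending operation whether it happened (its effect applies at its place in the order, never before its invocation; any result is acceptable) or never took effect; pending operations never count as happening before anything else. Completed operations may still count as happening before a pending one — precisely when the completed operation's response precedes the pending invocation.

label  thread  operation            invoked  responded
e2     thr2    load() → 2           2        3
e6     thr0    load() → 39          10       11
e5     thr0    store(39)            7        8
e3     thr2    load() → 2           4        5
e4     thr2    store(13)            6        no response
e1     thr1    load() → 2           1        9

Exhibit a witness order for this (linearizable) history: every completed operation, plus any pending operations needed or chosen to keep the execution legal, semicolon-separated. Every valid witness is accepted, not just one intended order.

1. e1 load() → 2, leaving value 2
2. e2 load() → 2, leaving value 2
3. e3 load() → 2, leaving value 2
4. e4 store(13) (pending, included), leaving value 13
5. e5 store(39), leaving value 39
6. e6 load() → 39, leaving value 39

e1; e2; e3; e4; e5; e6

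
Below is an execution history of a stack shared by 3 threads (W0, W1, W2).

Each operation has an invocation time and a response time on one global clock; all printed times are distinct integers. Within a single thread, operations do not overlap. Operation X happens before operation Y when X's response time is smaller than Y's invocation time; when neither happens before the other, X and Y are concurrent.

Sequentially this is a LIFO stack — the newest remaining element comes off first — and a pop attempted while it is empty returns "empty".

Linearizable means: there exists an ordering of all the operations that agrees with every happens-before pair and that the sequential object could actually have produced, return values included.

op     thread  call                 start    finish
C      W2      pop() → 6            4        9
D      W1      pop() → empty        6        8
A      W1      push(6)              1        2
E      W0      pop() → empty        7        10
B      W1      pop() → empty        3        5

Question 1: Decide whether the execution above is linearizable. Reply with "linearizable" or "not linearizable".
linearizable

a witness: A, C, B, D, E
step 1: A push(6) — stack <6>
step 2: C pop() → 6 — stack <>
step 3: B pop() → empty — stack <>
step 4: D pop() → empty — stack <>
step 5: E pop() → empty — stack <>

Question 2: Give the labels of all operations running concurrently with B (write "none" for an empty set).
C

B runs from 3 to 5; window-overlapping ops are concurrent
A [1,2]: before
C [4,9]: concurrent
D [6,8]: after
E [7,10]: after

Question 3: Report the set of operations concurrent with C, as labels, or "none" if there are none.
B, D, E

C spans [4,9]; an op avoiding the whole window 4..9 is ordered, any other is concurrent
A [1,2]: before
B [3,5]: concurrent
D [6,8]: concurrent
E [7,10]: concurrent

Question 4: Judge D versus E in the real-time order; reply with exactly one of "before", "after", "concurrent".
concurrent

D spans [6,8], E spans [7,10]
the intervals overlap in both directions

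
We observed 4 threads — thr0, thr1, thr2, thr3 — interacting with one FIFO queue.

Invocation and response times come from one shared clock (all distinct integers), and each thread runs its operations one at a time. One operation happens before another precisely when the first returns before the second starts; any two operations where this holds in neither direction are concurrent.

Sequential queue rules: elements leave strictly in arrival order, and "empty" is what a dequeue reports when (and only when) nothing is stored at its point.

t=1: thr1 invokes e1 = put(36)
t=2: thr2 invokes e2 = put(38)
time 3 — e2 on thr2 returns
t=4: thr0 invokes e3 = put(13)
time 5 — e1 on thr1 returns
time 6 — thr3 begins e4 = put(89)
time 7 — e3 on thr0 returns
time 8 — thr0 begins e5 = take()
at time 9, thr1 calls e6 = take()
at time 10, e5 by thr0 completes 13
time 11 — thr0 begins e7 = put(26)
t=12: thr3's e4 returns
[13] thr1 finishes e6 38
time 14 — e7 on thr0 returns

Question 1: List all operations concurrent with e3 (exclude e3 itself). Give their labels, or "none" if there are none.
e3 spans [4,7]; an op avoiding the whole window 4..7 is ordered, any other is concurrent
e1 [1,5]: concurrent
e2 [2,3]: before
e4 [6,12]: concurrent
e5 [8,10]: after
e6 [9,13]: after
e7 [11,14]: after

e1, e4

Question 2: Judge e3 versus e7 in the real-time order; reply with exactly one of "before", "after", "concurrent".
e3 spans [4,7], e7 spans [11,14]
resp(e3)=7 < inv(e7)=11

before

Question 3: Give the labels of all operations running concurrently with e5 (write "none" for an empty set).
concurrent with e5 ([8,10]): every op whose interval crosses 8..10
e1 [1,5]: before
e2 [2,3]: before
e3 [4,7]: before
e4 [6,12]: concurrent
e6 [9,13]: concurrent
e7 [11,14]: after

e4, e6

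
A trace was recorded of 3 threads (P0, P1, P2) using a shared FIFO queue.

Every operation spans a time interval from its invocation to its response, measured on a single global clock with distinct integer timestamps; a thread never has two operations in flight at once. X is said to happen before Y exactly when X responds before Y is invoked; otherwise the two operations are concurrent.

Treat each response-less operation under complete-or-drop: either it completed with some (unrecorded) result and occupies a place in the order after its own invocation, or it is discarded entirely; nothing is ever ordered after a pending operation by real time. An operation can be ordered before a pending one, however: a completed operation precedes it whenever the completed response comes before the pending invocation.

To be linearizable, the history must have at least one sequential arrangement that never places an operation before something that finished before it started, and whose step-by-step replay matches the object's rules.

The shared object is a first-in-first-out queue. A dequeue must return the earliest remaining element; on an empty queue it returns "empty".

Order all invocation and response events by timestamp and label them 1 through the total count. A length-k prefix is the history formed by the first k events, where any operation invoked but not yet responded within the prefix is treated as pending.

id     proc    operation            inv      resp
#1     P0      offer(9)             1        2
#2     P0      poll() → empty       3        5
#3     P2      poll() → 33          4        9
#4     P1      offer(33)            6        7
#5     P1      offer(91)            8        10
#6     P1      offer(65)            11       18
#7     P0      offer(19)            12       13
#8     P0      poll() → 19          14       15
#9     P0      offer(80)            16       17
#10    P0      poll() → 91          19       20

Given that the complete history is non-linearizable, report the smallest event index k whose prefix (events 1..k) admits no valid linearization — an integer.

a valid linearization of events 1..8 exists, for instance #1, #3, #2, #4:
step 1: #1 offer(9) — queue <9>
step 2: #3 poll() (pending, included) — queue <>
step 3: #2 poll() → empty — queue <>
step 4: #4 offer(33) — queue <33>
include event 9 — #3 responding at 9 — and every candidate order breaks
no escape via the 1 pending operation (#5): every completion choice fails
e.g. #1, #2, #3, #4 (pending dropped): illegal at step 2, since #2 poll() → empty cannot apply there
e.g. #1, #2, #4, #3 (pending dropped): illegal at step 2, since #2 poll() → empty cannot apply there

9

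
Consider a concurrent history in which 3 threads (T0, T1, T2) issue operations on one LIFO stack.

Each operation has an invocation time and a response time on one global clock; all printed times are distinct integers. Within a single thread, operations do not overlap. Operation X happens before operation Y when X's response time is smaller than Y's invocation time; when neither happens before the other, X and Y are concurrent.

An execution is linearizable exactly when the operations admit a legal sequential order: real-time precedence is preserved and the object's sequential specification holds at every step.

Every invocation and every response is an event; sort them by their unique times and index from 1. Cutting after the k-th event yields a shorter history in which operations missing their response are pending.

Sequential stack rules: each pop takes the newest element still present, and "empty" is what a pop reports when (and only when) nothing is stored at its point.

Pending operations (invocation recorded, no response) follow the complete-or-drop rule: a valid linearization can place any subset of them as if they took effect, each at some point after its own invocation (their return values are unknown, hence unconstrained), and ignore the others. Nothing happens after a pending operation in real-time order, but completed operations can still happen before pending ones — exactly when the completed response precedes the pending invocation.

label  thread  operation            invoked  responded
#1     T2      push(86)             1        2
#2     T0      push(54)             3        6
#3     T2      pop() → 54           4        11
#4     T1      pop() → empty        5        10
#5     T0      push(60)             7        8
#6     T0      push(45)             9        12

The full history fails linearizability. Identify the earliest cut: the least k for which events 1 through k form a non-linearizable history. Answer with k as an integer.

11

events 1..10 are still linearizable — one witness is #1, #3, #4, #2, #5:
step 1: #1 push(86) — stack <86>
step 2: #3 pop() (pending, included) — stack <>
step 3: #4 pop() → empty — stack <>
step 4: #2 push(54) — stack <54>
step 5: #5 push(60) — stack <54,60>
once event 11 joins (#3's response, time 11), exhaustive search finds no witness
no completion choice of the 1 pending operation (#6) rescues it — every subset was tried
take #1, #2, #3, #4, #5 (pending dropped): step 4 already fails, because #4 pop() → empty cannot occur there
take #1, #2, #3, #5, #4 (pending dropped): step 5 already fails, because #4 pop() → empty cannot occur there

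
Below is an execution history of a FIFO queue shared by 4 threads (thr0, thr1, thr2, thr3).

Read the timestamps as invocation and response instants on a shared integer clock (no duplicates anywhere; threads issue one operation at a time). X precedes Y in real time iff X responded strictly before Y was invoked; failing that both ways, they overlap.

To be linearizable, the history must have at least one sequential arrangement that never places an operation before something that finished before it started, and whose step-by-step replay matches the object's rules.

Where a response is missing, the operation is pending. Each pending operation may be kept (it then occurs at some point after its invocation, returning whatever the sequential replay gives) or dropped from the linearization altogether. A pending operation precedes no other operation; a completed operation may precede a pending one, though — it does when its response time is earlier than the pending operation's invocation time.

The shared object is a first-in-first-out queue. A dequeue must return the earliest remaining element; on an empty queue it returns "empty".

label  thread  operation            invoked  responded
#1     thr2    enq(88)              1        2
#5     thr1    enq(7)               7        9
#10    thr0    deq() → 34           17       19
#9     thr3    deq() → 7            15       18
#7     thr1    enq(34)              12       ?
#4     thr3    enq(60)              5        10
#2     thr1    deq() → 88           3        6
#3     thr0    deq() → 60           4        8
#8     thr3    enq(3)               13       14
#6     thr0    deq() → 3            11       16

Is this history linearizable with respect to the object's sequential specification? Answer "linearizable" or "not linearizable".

linearizable

witness order: #1, #2, #4, #3, #5, #8, #7, #9, #6, #10
1. #1 enq(88), leaving queue <88>
2. #2 deq() → 88, leaving queue <>
3. #4 enq(60), leaving queue <60>
4. #3 deq() → 60, leaving queue <>
5. #5 enq(7), leaving queue <7>
6. #8 enq(3), leaving queue <7,3>
7. #7 enq(34) (pending, included), leaving queue <7,3,34>
8. #9 deq() → 7, leaving queue <3,34>
9. #6 deq() → 3, leaving queue <34>
10. #10 deq() → 34, leaving queue <>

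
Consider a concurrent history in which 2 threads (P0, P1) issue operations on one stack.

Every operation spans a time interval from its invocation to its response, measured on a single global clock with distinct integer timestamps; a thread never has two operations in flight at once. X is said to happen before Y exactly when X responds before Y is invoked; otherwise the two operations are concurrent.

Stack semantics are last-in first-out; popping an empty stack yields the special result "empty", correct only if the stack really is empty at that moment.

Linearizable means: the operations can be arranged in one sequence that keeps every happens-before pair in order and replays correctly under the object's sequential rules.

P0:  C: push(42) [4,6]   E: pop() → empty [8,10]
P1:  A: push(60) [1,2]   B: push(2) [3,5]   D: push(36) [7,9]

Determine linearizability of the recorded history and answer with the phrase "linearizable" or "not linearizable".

not linearizable

events 1..9 are fine; event 10 — the response of E at time 10 — makes the prefix non-linearizable
4 orders of the 5 completed stack ops respect real time; none is legal
sample order A, B, C, D, E stalls at step 5 — E pop() → empty has no legal effect
sample order A, B, C, E, D stalls at step 4 — E pop() → empty has no legal effect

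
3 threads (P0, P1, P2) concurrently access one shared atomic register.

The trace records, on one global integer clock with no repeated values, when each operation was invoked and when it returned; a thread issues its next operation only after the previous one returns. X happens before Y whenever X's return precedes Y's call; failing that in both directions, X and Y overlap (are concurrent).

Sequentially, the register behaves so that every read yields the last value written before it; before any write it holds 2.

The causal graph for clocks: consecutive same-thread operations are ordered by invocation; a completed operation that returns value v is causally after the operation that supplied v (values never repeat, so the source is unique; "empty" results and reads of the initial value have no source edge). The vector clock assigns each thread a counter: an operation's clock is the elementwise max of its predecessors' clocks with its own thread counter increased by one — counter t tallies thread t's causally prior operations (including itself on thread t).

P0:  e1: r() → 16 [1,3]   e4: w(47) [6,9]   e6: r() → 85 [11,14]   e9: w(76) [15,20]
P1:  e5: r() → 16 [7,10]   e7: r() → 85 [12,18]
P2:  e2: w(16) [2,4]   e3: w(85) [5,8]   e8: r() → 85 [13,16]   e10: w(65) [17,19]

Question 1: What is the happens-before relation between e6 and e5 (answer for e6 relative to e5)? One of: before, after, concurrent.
Answer: after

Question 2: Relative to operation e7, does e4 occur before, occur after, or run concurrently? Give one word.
Answer: before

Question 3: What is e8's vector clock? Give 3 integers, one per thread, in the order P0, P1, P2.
Answer: (0, 0, 3)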